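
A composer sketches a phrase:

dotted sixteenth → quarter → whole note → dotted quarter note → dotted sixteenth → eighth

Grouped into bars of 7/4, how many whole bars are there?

One bar of 7/4 = 56 thirty-second notes.
Express everything in thirty-second notes: dotted sixteenth = 3; quarter = 8; whole note = 32; dotted quarter note = 12; dotted sixteenth = 3; eighth = 4.
Total: 3 + 8 + 32 + 12 + 3 + 4 = 62.
62 ÷ 56 = 1 complete bar with 6 left over.

1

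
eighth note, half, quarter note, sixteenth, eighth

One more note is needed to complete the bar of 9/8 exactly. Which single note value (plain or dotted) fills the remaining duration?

The bar of 9/8 = 18 sixteenth notes.
Express everything in sixteenth notes: eighth note = 2; half = 8; quarter note = 4; sixteenth = 1; eighth = 2.
Total: 2 + 8 + 4 + 1 + 2 = 17.
Remaining: 18 − 17 = 1 sixteenth note, which is a sixteenth note.

sixteenth note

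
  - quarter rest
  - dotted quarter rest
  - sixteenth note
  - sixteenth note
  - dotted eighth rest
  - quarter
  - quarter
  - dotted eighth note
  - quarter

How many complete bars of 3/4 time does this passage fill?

One bar of 3/4 = 12 sixteenth notes.
Express everything in sixteenth notes: quarter rest = 4; dotted quarter rest = 6; sixteenth note = 1; sixteenth note = 1; dotted eighth rest = 3; quarter = 4; quarter = 4; dotted eighth note = 3; quarter = 4.
Total: 4 + 6 + 1 + 1 + 3 + 4 + 4 + 3 + 4 = 30.
30 ÷ 12 = 2 complete bars with 6 left over.

2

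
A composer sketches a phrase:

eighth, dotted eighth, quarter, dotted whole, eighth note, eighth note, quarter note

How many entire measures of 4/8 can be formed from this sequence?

5

One bar of 4/8 = 8 sixteenth notes.
Working in sixteenth notes: eighth = 2; dotted eighth = 3; quarter = 4; dotted whole = 24; eighth note = 2; eighth note = 2; quarter note = 4.
Total: 2 + 3 + 4 + 24 + 2 + 2 + 4 = 41.
41 ÷ 8 = 5 complete bars with 1 left over.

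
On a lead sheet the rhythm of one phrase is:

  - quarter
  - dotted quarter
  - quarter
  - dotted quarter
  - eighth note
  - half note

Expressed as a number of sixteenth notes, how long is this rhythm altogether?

Each duration in sixteenth notes: quarter = 4; dotted quarter = 6; quarter = 4; dotted quarter = 6; eighth note = 2; half note = 8.
Total: 4 + 6 + 4 + 6 + 2 + 8 = 30 sixteenth notes.

30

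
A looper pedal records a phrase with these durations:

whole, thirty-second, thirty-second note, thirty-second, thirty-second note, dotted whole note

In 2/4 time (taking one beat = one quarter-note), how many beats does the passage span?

10.5

One quarter-note beat = 8 thirty-second notes.
Express everything in thirty-second notes: whole = 32; thirty-second = 1; thirty-second note = 1; thirty-second = 1; thirty-second note = 1; dotted whole note = 48.
Total: 32 + 1 + 1 + 1 + 1 + 48 = 84.
84 ÷ 8 = 10.5 beats.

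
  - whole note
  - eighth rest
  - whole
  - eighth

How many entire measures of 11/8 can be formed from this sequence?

One bar of 11/8 = 11 eighth notes.
Each duration in eighth notes: whole note = 8; eighth rest = 1; whole = 8; eighth = 1.
Altogether 8 + 1 + 8 + 1 = 18.
18 ÷ 11 = 1 complete bar with 7 left over.

1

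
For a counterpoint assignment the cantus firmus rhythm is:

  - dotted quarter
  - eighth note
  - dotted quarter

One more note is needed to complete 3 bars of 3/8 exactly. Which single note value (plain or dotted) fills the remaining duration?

quarter note

3 bars of 3/8 = 9 eighth notes.
In eighth notes: dotted quarter = 3; eighth note = 1; dotted quarter = 3.
Total: 3 + 1 + 3 = 7.
Remaining: 9 − 7 = 2 eighth notes, which is a quarter note.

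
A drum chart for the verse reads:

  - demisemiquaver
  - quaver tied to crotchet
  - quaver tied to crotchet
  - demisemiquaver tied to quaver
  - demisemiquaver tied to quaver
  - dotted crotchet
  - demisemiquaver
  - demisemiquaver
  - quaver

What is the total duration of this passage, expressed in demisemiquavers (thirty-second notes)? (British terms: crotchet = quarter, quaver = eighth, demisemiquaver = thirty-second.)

53

Working in thirty-second notes: demisemiquaver = 1; quaver tied to crotchet (quaver + crotchet) = 12; quaver tied to crotchet (quaver + crotchet) = 12; demisemiquaver tied to quaver (demisemiquaver + quaver) = 5; demisemiquaver tied to quaver (demisemiquaver + quaver) = 5; dotted crotchet = 12; demisemiquaver = 1; demisemiquaver = 1; quaver = 4.
Total: 1 + 12 + 12 + 5 + 5 + 12 + 1 + 1 + 4 = 53 thirty-second notes.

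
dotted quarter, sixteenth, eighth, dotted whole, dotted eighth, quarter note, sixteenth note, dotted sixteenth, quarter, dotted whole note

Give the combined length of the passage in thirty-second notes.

141

Working in thirty-second notes: dotted quarter = 12; sixteenth = 2; eighth = 4; dotted whole = 48; dotted eighth = 6; quarter note = 8; sixteenth note = 2; dotted sixteenth = 3; quarter = 8; dotted whole note = 48.
Total: 12 + 2 + 4 + 48 + 6 + 8 + 2 + 3 + 8 + 48 = 141 thirty-second notes.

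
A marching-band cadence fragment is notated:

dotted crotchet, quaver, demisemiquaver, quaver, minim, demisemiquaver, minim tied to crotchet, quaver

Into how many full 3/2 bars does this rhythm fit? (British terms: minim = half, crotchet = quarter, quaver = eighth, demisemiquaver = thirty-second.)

1

One bar of 3/2 = 48 thirty-second notes.
Working in thirty-second notes: dotted crotchet = 12; quaver = 4; demisemiquaver = 1; quaver = 4; minim = 16; demisemiquaver = 1; minim tied to crotchet (minim + crotchet) = 24; quaver = 4.
Adding: 12 + 4 + 1 + 4 + 16 + 1 + 24 + 4 = 66.
66 ÷ 48 = 1 complete bar with 18 left over.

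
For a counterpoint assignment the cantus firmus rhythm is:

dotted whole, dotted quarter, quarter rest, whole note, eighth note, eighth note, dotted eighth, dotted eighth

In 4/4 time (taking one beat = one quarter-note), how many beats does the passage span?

15

One quarter-note beat = 4 sixteenth notes.
Each duration in sixteenth notes: dotted whole = 24; dotted quarter = 6; quarter rest = 4; whole note = 16; eighth note = 2; eighth note = 2; dotted eighth = 3; dotted eighth = 3.
Sum: 24 + 6 + 4 + 16 + 2 + 2 + 3 + 3 = 60.
60 ÷ 4 = 15 beats.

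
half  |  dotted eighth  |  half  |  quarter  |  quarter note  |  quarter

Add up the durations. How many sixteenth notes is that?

Convert each value to sixteenth notes: half = 8; dotted eighth = 3; half = 8; quarter = 4; quarter note = 4; quarter = 4.
Sum: 8 + 3 + 8 + 4 + 4 + 4 = 31 sixteenth notes.

31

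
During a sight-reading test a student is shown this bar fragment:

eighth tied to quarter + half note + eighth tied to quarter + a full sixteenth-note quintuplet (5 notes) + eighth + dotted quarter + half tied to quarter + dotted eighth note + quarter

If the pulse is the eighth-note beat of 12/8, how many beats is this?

One eighth-note beat = 2 sixteenth notes.
Each duration in sixteenth notes: eighth tied to quarter (eighth + quarter) = 6; half note = 8; eighth tied to quarter (eighth + quarter) = 6; a full sixteenth-note quintuplet (5 notes) (five quintuplet sixteenths span one quarter) = 4; eighth = 2; dotted quarter = 6; half tied to quarter (half + quarter) = 12; dotted eighth note = 3; quarter = 4.
Sum: 6 + 8 + 6 + 4 + 2 + 6 + 12 + 3 + 4 = 51.
51 ÷ 2 = 25.5 beats.

25.5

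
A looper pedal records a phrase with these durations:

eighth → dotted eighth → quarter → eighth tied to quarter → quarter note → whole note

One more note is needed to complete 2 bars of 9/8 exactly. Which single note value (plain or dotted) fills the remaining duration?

2 bars of 9/8 = 36 sixteenth notes.
Working in sixteenth notes: eighth = 2; dotted eighth = 3; quarter = 4; eighth tied to quarter (eighth + quarter) = 6; quarter note = 4; whole note = 16.
Total: 2 + 3 + 4 + 6 + 4 + 16 = 35.
Remaining: 36 − 35 = 1 sixteenth note, which is a sixteenth note.

sixteenth note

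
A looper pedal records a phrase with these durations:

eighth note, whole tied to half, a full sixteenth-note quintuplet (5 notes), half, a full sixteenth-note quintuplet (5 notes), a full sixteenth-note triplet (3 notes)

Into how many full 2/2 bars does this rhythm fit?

One bar of 2/2 = 8 eighth notes.
In eighth notes: eighth note = 1; whole tied to half (whole + half) = 12; a full sixteenth-note quintuplet (5 notes) (five quintuplet sixteenths span one quarter) = 2; half = 4; a full sixteenth-note quintuplet (5 notes) (five quintuplet sixteenths span one quarter) = 2; a full sixteenth-note triplet (3 notes) (three triplet sixteenths span one eighth) = 1.
Sum: 1 + 12 + 2 + 4 + 2 + 1 = 22.
22 ÷ 8 = 2 complete bars with 6 left over.

2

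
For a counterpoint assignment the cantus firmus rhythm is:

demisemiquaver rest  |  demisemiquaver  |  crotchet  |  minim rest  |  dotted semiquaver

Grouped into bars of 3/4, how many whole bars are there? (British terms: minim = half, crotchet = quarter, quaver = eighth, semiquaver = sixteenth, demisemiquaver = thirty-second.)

One bar of 3/4 = 24 thirty-second notes.
Working in thirty-second notes: demisemiquaver rest = 1; demisemiquaver = 1; crotchet = 8; minim rest = 16; dotted semiquaver = 3.
Total: 1 + 1 + 8 + 16 + 3 = 29.
29 ÷ 24 = 1 complete bar with 5 left over.

1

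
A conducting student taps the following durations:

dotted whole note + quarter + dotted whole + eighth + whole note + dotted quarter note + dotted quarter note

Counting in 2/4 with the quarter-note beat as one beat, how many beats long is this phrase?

20.5

One quarter-note beat = 2 eighth notes.
Express everything in eighth notes: dotted whole note = 12; quarter = 2; dotted whole = 12; eighth = 1; whole note = 8; dotted quarter note = 3; dotted quarter note = 3.
Total: 12 + 2 + 12 + 1 + 8 + 3 + 3 = 41.
41 ÷ 2 = 20.5 beats.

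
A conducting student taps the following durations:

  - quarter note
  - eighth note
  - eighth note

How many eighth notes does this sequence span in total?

4

Each duration in eighth notes: quarter note = 2; eighth note = 1; eighth note = 1.
Total: 2 + 1 + 1 = 4 eighth notes.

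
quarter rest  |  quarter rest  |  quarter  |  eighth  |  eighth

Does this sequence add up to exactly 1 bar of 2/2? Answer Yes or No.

One bar of 2/2 = 8 eighth notes.
Working in eighth notes: quarter rest = 2; quarter rest = 2; quarter = 2; eighth = 1; eighth = 1.
Adding: 2 + 2 + 2 + 1 + 1 = 8.
8 equals 8, so the answer is Yes.

Yes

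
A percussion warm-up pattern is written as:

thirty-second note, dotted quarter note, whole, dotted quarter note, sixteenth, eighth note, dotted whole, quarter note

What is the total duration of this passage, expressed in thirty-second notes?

119

Convert each value to thirty-second notes: thirty-second note = 1; dotted quarter note = 12; whole = 32; dotted quarter note = 12; sixteenth = 2; eighth note = 4; dotted whole = 48; quarter note = 8.
Adding: 1 + 12 + 32 + 12 + 2 + 4 + 48 + 8 = 119 thirty-second notes.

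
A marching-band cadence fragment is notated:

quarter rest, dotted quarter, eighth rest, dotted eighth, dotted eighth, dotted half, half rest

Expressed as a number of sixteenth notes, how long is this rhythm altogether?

In sixteenth notes: quarter rest = 4; dotted quarter = 6; eighth rest = 2; dotted eighth = 3; dotted eighth = 3; dotted half = 12; half rest = 8.
Altogether 4 + 6 + 2 + 3 + 3 + 12 + 8 = 38 sixteenth notes.

38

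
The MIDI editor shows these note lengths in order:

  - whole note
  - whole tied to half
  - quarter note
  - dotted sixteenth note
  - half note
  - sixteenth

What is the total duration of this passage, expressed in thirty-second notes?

Express everything in thirty-second notes: whole note = 32; whole tied to half (whole + half) = 48; quarter note = 8; dotted sixteenth note = 3; half note = 16; sixteenth = 2.
Adding: 32 + 48 + 8 + 3 + 16 + 2 = 109 thirty-second notes.

109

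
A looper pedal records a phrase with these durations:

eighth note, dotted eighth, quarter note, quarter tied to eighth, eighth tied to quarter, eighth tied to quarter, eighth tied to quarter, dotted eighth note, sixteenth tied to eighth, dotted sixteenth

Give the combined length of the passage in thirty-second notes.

81

In thirty-second notes: eighth note = 4; dotted eighth = 6; quarter note = 8; quarter tied to eighth (quarter + eighth) = 12; eighth tied to quarter (eighth + quarter) = 12; eighth tied to quarter (eighth + quarter) = 12; eighth tied to quarter (eighth + quarter) = 12; dotted eighth note = 6; sixteenth tied to eighth (sixteenth + eighth) = 6; dotted sixteenth = 3.
Sum: 4 + 6 + 8 + 12 + 12 + 12 + 12 + 6 + 6 + 3 = 81 thirty-second notes.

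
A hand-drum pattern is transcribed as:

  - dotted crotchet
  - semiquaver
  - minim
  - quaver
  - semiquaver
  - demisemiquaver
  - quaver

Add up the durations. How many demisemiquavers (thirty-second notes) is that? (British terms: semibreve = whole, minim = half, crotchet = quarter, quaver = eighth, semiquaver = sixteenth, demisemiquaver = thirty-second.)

In thirty-second notes: dotted crotchet = 12; semiquaver = 2; minim = 16; quaver = 4; semiquaver = 2; demisemiquaver = 1; quaver = 4.
Sum: 12 + 2 + 16 + 4 + 2 + 1 + 4 = 41 thirty-second notes.

41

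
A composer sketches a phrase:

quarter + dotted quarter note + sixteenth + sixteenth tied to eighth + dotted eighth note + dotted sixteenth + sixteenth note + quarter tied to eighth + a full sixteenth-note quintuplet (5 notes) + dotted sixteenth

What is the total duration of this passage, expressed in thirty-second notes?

In thirty-second notes: quarter = 8; dotted quarter note = 12; sixteenth = 2; sixteenth tied to eighth (sixteenth + eighth) = 6; dotted eighth note = 6; dotted sixteenth = 3; sixteenth note = 2; quarter tied to eighth (quarter + eighth) = 12; a full sixteenth-note quintuplet (5 notes) (five quintuplet sixteenths span one quarter) = 8; dotted sixteenth = 3.
Altogether 8 + 12 + 2 + 6 + 6 + 3 + 2 + 12 + 8 + 3 = 62 thirty-second notes.

62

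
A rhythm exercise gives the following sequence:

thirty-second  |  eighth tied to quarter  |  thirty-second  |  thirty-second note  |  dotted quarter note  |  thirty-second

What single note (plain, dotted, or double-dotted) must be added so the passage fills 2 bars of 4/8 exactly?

2 bars of 4/8 = 32 thirty-second notes.
Convert each value to thirty-second notes: thirty-second = 1; eighth tied to quarter (eighth + quarter) = 12; thirty-second = 1; thirty-second note = 1; dotted quarter note = 12; thirty-second = 1.
Sum: 1 + 12 + 1 + 1 + 12 + 1 = 28.
Remaining: 32 − 28 = 4 thirty-second notes, which is a eighth note.

eighth note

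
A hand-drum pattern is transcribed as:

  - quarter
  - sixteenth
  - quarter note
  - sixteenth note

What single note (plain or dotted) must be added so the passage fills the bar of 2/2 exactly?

The bar of 2/2 = 16 sixteenth notes.
Each duration in sixteenth notes: quarter = 4; sixteenth = 1; quarter note = 4; sixteenth note = 1.
Adding: 4 + 1 + 4 + 1 = 10.
Remaining: 16 − 10 = 6 sixteenth notes, which is a dotted quarter note.

dotted quarter note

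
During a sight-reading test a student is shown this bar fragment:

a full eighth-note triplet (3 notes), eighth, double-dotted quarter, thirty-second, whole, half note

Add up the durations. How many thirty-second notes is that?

Express everything in thirty-second notes: a full eighth-note triplet (3 notes) (three triplet eighths span one quarter) = 8; eighth = 4; double-dotted quarter = 14; thirty-second = 1; whole = 32; half note = 16.
Sum: 8 + 4 + 14 + 1 + 32 + 16 = 75 thirty-second notes.

75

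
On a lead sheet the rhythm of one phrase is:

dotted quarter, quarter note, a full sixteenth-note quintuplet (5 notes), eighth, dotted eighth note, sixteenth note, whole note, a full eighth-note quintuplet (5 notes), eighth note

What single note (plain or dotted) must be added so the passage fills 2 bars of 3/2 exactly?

eighth note

2 bars of 3/2 = 48 sixteenth notes.
Convert each value to sixteenth notes: dotted quarter = 6; quarter note = 4; a full sixteenth-note quintuplet (5 notes) (five quintuplet sixteenths span one quarter) = 4; eighth = 2; dotted eighth note = 3; sixteenth note = 1; whole note = 16; a full eighth-note quintuplet (5 notes) (five quintuplet eighths span one half) = 8; eighth note = 2.
Sum: 6 + 4 + 4 + 2 + 3 + 1 + 16 + 8 + 2 = 46.
Remaining: 48 − 46 = 2 sixteenth notes, which is a eighth note.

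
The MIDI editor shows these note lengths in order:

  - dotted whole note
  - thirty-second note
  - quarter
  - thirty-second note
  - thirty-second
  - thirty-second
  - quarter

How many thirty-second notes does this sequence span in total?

68

Working in thirty-second notes: dotted whole note = 48; thirty-second note = 1; quarter = 8; thirty-second note = 1; thirty-second = 1; thirty-second = 1; quarter = 8.
Adding: 48 + 1 + 8 + 1 + 1 + 1 + 8 = 68 thirty-second notes.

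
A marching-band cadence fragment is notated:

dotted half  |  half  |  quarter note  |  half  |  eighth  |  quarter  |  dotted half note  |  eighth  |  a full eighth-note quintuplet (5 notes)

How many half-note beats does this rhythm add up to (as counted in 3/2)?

One half-note beat = 4 eighth notes.
Working in eighth notes: dotted half = 6; half = 4; quarter note = 2; half = 4; eighth = 1; quarter = 2; dotted half note = 6; eighth = 1; a full eighth-note quintuplet (5 notes) (five quintuplet eighths span one half) = 4.
Adding: 6 + 4 + 2 + 4 + 1 + 2 + 6 + 1 + 4 = 30.
30 ÷ 4 = 7.5 beats.

7.5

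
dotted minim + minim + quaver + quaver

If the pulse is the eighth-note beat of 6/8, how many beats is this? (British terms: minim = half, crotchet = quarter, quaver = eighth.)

One eighth-note beat = 2 sixteenth notes.
In sixteenth notes: dotted minim = 12; minim = 8; quaver = 2; quaver = 2.
Total: 12 + 8 + 2 + 2 = 24.
24 ÷ 2 = 12 beats.

12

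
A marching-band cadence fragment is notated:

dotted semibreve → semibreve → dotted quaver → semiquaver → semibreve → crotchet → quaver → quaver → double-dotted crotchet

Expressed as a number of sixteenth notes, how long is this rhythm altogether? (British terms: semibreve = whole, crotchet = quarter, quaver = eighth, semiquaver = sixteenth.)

75

Convert each value to sixteenth notes: dotted semibreve = 24; semibreve = 16; dotted quaver = 3; semiquaver = 1; semibreve = 16; crotchet = 4; quaver = 2; quaver = 2; double-dotted crotchet = 7.
Sum: 24 + 16 + 3 + 1 + 16 + 4 + 2 + 2 + 7 = 75 sixteenth notes.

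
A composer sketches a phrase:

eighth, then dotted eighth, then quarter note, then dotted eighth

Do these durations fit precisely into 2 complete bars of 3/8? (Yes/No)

One bar of 3/8 = 6 sixteenth notes, so 2 bars = 12.
Convert each value to sixteenth notes: eighth = 2; dotted eighth = 3; quarter note = 4; dotted eighth = 3.
Total: 2 + 3 + 4 + 3 = 12.
12 equals 12, so the answer is Yes.

Yes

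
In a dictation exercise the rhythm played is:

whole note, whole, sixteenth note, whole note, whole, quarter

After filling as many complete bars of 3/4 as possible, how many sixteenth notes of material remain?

One bar of 3/4 = 12 sixteenth notes.
Convert each value to sixteenth notes: whole note = 16; whole = 16; sixteenth note = 1; whole note = 16; whole = 16; quarter = 4.
Total: 16 + 16 + 1 + 16 + 16 + 4 = 69.
69 ÷ 12 = 5 complete bars with 9 sixteenth notes remaining.

9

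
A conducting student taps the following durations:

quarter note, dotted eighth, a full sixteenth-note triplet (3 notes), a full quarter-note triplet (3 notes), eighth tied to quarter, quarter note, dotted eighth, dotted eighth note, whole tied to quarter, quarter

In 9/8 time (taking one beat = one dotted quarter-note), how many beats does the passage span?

One dotted quarter-note beat = 6 sixteenth notes.
Convert each value to sixteenth notes: quarter note = 4; dotted eighth = 3; a full sixteenth-note triplet (3 notes) (three triplet sixteenths span one eighth) = 2; a full quarter-note triplet (3 notes) (three triplet quarters span one half) = 8; eighth tied to quarter (eighth + quarter) = 6; quarter note = 4; dotted eighth = 3; dotted eighth note = 3; whole tied to quarter (whole + quarter) = 20; quarter = 4.
Total: 4 + 3 + 2 + 8 + 6 + 4 + 3 + 3 + 20 + 4 = 57.
57 ÷ 6 = 9.5 beats.

9.5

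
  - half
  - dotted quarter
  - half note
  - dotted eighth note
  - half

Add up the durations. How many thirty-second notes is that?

Express everything in thirty-second notes: half = 16; dotted quarter = 12; half note = 16; dotted eighth note = 6; half = 16.
Total: 16 + 12 + 16 + 6 + 16 = 66 thirty-second notes.

66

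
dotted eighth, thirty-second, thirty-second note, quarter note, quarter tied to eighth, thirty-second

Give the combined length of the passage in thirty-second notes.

Each duration in thirty-second notes: dotted eighth = 6; thirty-second = 1; thirty-second note = 1; quarter note = 8; quarter tied to eighth (quarter + eighth) = 12; thirty-second = 1.
Adding: 6 + 1 + 1 + 8 + 12 + 1 = 29 thirty-second notes.

29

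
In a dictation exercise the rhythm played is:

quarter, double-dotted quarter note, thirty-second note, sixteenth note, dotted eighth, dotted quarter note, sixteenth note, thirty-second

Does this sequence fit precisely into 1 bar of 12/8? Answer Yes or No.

No

One bar of 12/8 = 48 thirty-second notes.
Each duration in thirty-second notes: quarter = 8; double-dotted quarter note = 14; thirty-second note = 1; sixteenth note = 2; dotted eighth = 6; dotted quarter note = 12; sixteenth note = 2; thirty-second = 1.
Adding: 8 + 14 + 1 + 2 + 6 + 12 + 2 + 1 = 46.
46 falls short of 48, so the answer is No.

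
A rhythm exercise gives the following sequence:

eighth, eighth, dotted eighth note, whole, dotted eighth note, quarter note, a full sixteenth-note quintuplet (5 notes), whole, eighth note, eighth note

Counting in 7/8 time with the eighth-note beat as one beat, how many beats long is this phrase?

One eighth-note beat = 2 sixteenth notes.
Express everything in sixteenth notes: eighth = 2; eighth = 2; dotted eighth note = 3; whole = 16; dotted eighth note = 3; quarter note = 4; a full sixteenth-note quintuplet (5 notes) (five quintuplet sixteenths span one quarter) = 4; whole = 16; eighth note = 2; eighth note = 2.
Sum: 2 + 2 + 3 + 16 + 3 + 4 + 4 + 16 + 2 + 2 = 54.
54 ÷ 2 = 27 beats.

27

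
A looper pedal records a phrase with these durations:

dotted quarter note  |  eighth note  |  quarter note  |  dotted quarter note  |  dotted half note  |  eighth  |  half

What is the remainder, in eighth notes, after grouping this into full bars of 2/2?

4

One bar of 2/2 = 8 eighth notes.
Working in eighth notes: dotted quarter note = 3; eighth note = 1; quarter note = 2; dotted quarter note = 3; dotted half note = 6; eighth = 1; half = 4.
Total: 3 + 1 + 2 + 3 + 6 + 1 + 4 = 20.
20 ÷ 8 = 2 complete bars with 4 eighth notes remaining.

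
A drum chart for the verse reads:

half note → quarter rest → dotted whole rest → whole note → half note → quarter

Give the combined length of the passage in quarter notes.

16

Working in quarter notes: half note = 2; quarter rest = 1; dotted whole rest = 6; whole note = 4; half note = 2; quarter = 1.
Sum: 2 + 1 + 6 + 4 + 2 + 1 = 16 quarter notes.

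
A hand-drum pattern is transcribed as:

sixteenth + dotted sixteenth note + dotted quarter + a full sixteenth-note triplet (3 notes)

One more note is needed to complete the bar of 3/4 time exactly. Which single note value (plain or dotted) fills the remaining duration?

The bar of 3/4 = 24 thirty-second notes.
In thirty-second notes: sixteenth = 2; dotted sixteenth note = 3; dotted quarter = 12; a full sixteenth-note triplet (3 notes) (three triplet sixteenths span one eighth) = 4.
Sum: 2 + 3 + 12 + 4 = 21.
Remaining: 24 − 21 = 3 thirty-second notes, which is a dotted sixteenth note.

dotted sixteenth note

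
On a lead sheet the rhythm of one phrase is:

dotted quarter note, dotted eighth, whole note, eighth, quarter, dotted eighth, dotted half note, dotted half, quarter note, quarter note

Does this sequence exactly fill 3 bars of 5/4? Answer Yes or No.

No

One bar of 5/4 = 20 sixteenth notes, so 3 bars = 60.
Convert each value to sixteenth notes: dotted quarter note = 6; dotted eighth = 3; whole note = 16; eighth = 2; quarter = 4; dotted eighth = 3; dotted half note = 12; dotted half = 12; quarter note = 4; quarter note = 4.
Altogether 6 + 3 + 16 + 2 + 4 + 3 + 12 + 12 + 4 + 4 = 66.
66 exceeds 60, so the answer is No.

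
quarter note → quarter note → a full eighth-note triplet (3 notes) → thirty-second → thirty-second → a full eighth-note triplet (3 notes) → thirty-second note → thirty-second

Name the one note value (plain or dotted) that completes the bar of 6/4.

dotted quarter note

The bar of 6/4 = 48 thirty-second notes.
Each duration in thirty-second notes: quarter note = 8; quarter note = 8; a full eighth-note triplet (3 notes) (three triplet eighths span one quarter) = 8; thirty-second = 1; thirty-second = 1; a full eighth-note triplet (3 notes) (three triplet eighths span one quarter) = 8; thirty-second note = 1; thirty-second = 1.
Total: 8 + 8 + 8 + 1 + 1 + 8 + 1 + 1 = 36.
Remaining: 48 − 36 = 12 thirty-second notes, which is a dotted quarter note.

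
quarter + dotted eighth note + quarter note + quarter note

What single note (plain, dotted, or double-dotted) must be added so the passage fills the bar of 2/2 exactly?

The bar of 2/2 = 16 sixteenth notes.
Convert each value to sixteenth notes: quarter = 4; dotted eighth note = 3; quarter note = 4; quarter note = 4.
Adding: 4 + 3 + 4 + 4 = 15.
Remaining: 16 − 15 = 1 sixteenth note, which is a sixteenth note.

sixteenth note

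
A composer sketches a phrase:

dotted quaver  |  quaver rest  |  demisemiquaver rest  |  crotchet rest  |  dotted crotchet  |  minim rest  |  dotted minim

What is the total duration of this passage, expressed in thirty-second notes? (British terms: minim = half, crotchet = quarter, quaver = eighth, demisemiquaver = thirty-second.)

71

Working in thirty-second notes: dotted quaver = 6; quaver rest = 4; demisemiquaver rest = 1; crotchet rest = 8; dotted crotchet = 12; minim rest = 16; dotted minim = 24.
Sum: 6 + 4 + 1 + 8 + 12 + 16 + 24 = 71 thirty-second notes.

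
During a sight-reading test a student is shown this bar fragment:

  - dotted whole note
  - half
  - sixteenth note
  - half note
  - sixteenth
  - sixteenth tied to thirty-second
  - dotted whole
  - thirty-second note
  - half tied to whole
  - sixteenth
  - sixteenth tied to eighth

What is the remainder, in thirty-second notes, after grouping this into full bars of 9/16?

One bar of 9/16 = 18 thirty-second notes.
In thirty-second notes: dotted whole note = 48; half = 16; sixteenth note = 2; half note = 16; sixteenth = 2; sixteenth tied to thirty-second (sixteenth + thirty-second) = 3; dotted whole = 48; thirty-second note = 1; half tied to whole (half + whole) = 48; sixteenth = 2; sixteenth tied to eighth (sixteenth + eighth) = 6.
Altogether 48 + 16 + 2 + 16 + 2 + 3 + 48 + 1 + 48 + 2 + 6 = 192.
192 ÷ 18 = 10 complete bars with 12 thirty-second notes remaining.

12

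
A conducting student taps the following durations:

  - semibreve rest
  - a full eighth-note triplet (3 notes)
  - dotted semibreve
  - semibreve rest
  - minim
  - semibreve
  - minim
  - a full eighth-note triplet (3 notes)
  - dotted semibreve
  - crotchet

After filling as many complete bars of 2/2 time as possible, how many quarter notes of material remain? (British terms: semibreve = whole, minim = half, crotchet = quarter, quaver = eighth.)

3

One bar of 2/2 = 4 quarter notes.
Express everything in quarter notes: semibreve rest = 4; a full eighth-note triplet (3 notes) (three triplet eighths span one quarter) = 1; dotted semibreve = 6; semibreve rest = 4; minim = 2; semibreve = 4; minim = 2; a full eighth-note triplet (3 notes) (three triplet eighths span one quarter) = 1; dotted semibreve = 6; crotchet = 1.
Total: 4 + 1 + 6 + 4 + 2 + 4 + 2 + 1 + 6 + 1 = 31.
31 ÷ 4 = 7 complete bars with 3 quarter notes remaining.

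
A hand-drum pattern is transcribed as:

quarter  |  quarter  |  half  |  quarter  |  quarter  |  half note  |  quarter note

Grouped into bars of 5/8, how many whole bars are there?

One bar of 5/8 = 5 eighth notes.
Express everything in eighth notes: quarter = 2; quarter = 2; half = 4; quarter = 2; quarter = 2; half note = 4; quarter note = 2.
Adding: 2 + 2 + 4 + 2 + 2 + 4 + 2 = 18.
18 ÷ 5 = 3 complete bars with 3 left over.

3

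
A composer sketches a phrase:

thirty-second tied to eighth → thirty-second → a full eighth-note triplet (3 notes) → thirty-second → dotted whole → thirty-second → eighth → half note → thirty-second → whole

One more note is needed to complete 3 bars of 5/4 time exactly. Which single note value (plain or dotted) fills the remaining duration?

dotted sixteenth note

3 bars of 5/4 = 120 thirty-second notes.
Convert each value to thirty-second notes: thirty-second tied to eighth (thirty-second + eighth) = 5; thirty-second = 1; a full eighth-note triplet (3 notes) (three triplet eighths span one quarter) = 8; thirty-second = 1; dotted whole = 48; thirty-second = 1; eighth = 4; half note = 16; thirty-second = 1; whole = 32.
Total: 5 + 1 + 8 + 1 + 48 + 1 + 4 + 16 + 1 + 32 = 117.
Remaining: 120 − 117 = 3 thirty-second notes, which is a dotted sixteenth note.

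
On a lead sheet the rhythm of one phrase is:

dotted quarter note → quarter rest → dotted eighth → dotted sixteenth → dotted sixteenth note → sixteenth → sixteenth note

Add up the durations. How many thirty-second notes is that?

Working in thirty-second notes: dotted quarter note = 12; quarter rest = 8; dotted eighth = 6; dotted sixteenth = 3; dotted sixteenth note = 3; sixteenth = 2; sixteenth note = 2.
Adding: 12 + 8 + 6 + 3 + 3 + 2 + 2 = 36 thirty-second notes.

36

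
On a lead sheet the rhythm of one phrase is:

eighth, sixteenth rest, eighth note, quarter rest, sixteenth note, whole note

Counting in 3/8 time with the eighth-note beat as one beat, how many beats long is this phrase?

One eighth-note beat = 2 sixteenth notes.
In sixteenth notes: eighth = 2; sixteenth rest = 1; eighth note = 2; quarter rest = 4; sixteenth note = 1; whole note = 16.
Sum: 2 + 1 + 2 + 4 + 1 + 16 = 26.
26 ÷ 2 = 13 beats.

13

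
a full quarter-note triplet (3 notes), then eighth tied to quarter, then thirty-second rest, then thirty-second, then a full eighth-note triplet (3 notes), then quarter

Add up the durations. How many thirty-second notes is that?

46

Convert each value to thirty-second notes: a full quarter-note triplet (3 notes) (three triplet quarters span one half) = 16; eighth tied to quarter (eighth + quarter) = 12; thirty-second rest = 1; thirty-second = 1; a full eighth-note triplet (3 notes) (three triplet eighths span one quarter) = 8; quarter = 8.
Altogether 16 + 12 + 1 + 1 + 8 + 8 = 46 thirty-second notes.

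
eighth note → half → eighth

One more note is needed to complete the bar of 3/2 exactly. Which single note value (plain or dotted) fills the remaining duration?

dotted half note

The bar of 3/2 = 12 eighth notes.
Working in eighth notes: eighth note = 1; half = 4; eighth = 1.
Adding: 1 + 4 + 1 = 6.
Remaining: 12 − 6 = 6 eighth notes, which is a dotted half note.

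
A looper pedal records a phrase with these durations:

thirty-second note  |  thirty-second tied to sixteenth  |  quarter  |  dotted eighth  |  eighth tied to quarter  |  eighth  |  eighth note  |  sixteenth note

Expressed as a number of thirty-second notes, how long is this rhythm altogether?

40

Express everything in thirty-second notes: thirty-second note = 1; thirty-second tied to sixteenth (thirty-second + sixteenth) = 3; quarter = 8; dotted eighth = 6; eighth tied to quarter (eighth + quarter) = 12; eighth = 4; eighth note = 4; sixteenth note = 2.
Total: 1 + 3 + 8 + 6 + 12 + 4 + 4 + 2 = 40 thirty-second notes.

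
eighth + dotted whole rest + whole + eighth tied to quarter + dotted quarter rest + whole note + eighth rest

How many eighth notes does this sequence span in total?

In eighth notes: eighth = 1; dotted whole rest = 12; whole = 8; eighth tied to quarter (eighth + quarter) = 3; dotted quarter rest = 3; whole note = 8; eighth rest = 1.
Altogether 1 + 12 + 8 + 3 + 3 + 8 + 1 = 36 eighth notes.

36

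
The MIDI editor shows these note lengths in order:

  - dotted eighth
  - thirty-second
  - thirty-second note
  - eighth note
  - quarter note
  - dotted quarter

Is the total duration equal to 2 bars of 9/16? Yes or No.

No

One bar of 9/16 = 18 thirty-second notes, so 2 bars = 36.
Each duration in thirty-second notes: dotted eighth = 6; thirty-second = 1; thirty-second note = 1; eighth note = 4; quarter note = 8; dotted quarter = 12.
Adding: 6 + 1 + 1 + 4 + 8 + 12 = 32.
32 falls short of 36, so the answer is No.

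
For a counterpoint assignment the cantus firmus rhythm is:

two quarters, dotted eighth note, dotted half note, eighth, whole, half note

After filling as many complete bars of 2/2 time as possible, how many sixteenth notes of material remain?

One bar of 2/2 = 16 sixteenth notes.
Each duration in sixteenth notes: quarter = 4; quarter = 4; dotted eighth note = 3; dotted half note = 12; eighth = 2; whole = 16; half note = 8.
Altogether 4 + 4 + 3 + 12 + 2 + 16 + 8 = 49.
49 ÷ 16 = 3 complete bars with 1 sixteenth note remaining.

1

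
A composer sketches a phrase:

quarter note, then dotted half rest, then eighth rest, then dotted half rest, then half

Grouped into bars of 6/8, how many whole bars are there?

3

One bar of 6/8 = 6 eighth notes.
In eighth notes: quarter note = 2; dotted half rest = 6; eighth rest = 1; dotted half rest = 6; half = 4.
Total: 2 + 6 + 1 + 6 + 4 = 19.
19 ÷ 6 = 3 complete bars with 1 left over.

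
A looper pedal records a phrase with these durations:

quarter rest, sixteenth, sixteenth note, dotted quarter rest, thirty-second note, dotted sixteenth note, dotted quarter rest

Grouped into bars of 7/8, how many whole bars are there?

1

One bar of 7/8 = 28 thirty-second notes.
In thirty-second notes: quarter rest = 8; sixteenth = 2; sixteenth note = 2; dotted quarter rest = 12; thirty-second note = 1; dotted sixteenth note = 3; dotted quarter rest = 12.
Altogether 8 + 2 + 2 + 12 + 1 + 3 + 12 = 40.
40 ÷ 28 = 1 complete bar with 12 left over.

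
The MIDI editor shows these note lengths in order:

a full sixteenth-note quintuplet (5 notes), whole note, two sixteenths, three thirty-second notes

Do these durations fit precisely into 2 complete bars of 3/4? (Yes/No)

One bar of 3/4 = 24 thirty-second notes, so 2 bars = 48.
Convert each value to thirty-second notes: a full sixteenth-note quintuplet (5 notes) (five quintuplet sixteenths span one quarter) = 8; whole note = 32; sixteenth = 2; sixteenth = 2; thirty-second note = 1; thirty-second note = 1; thirty-second note = 1.
Sum: 8 + 32 + 2 + 2 + 1 + 1 + 1 = 47.
47 falls short of 48, so the answer is No.

No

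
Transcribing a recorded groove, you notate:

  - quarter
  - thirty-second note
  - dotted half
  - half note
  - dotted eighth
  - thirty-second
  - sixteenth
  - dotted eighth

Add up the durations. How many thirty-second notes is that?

64

Each duration in thirty-second notes: quarter = 8; thirty-second note = 1; dotted half = 24; half note = 16; dotted eighth = 6; thirty-second = 1; sixteenth = 2; dotted eighth = 6.
Sum: 8 + 1 + 24 + 16 + 6 + 1 + 2 + 6 = 64 thirty-second notes.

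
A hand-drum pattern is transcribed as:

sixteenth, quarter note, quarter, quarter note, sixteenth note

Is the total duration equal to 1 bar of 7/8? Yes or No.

One bar of 7/8 = 14 sixteenth notes.
Express everything in sixteenth notes: sixteenth = 1; quarter note = 4; quarter = 4; quarter note = 4; sixteenth note = 1.
Total: 1 + 4 + 4 + 4 + 1 = 14.
14 equals 14, so the answer is Yes.

Yes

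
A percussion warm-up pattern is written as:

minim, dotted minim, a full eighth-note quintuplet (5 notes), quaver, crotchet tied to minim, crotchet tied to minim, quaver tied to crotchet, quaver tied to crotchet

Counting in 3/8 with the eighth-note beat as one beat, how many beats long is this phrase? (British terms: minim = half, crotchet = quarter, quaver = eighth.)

One eighth-note beat = 2 sixteenth notes.
Express everything in sixteenth notes: minim = 8; dotted minim = 12; a full eighth-note quintuplet (5 notes) (five quintuplet eighths span one half) = 8; quaver = 2; crotchet tied to minim (crotchet + minim) = 12; crotchet tied to minim (crotchet + minim) = 12; quaver tied to crotchet (quaver + crotchet) = 6; quaver tied to crotchet (quaver + crotchet) = 6.
Adding: 8 + 12 + 8 + 2 + 12 + 12 + 6 + 6 = 66.
66 ÷ 2 = 33 beats.

33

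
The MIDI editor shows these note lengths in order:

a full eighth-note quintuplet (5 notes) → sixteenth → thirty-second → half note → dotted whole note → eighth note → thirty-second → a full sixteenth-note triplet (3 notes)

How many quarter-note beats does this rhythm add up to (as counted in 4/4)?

11.5

One quarter-note beat = 8 thirty-second notes.
Convert each value to thirty-second notes: a full eighth-note quintuplet (5 notes) (five quintuplet eighths span one half) = 16; sixteenth = 2; thirty-second = 1; half note = 16; dotted whole note = 48; eighth note = 4; thirty-second = 1; a full sixteenth-note triplet (3 notes) (three triplet sixteenths span one eighth) = 4.
Total: 16 + 2 + 1 + 16 + 48 + 4 + 1 + 4 = 92.
92 ÷ 8 = 11.5 beats.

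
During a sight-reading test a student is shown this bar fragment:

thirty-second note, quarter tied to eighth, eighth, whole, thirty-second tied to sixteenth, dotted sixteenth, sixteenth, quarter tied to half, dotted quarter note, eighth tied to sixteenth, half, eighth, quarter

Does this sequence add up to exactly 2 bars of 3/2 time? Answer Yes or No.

One bar of 3/2 = 48 thirty-second notes, so 2 bars = 96.
Working in thirty-second notes: thirty-second note = 1; quarter tied to eighth (quarter + eighth) = 12; eighth = 4; whole = 32; thirty-second tied to sixteenth (thirty-second + sixteenth) = 3; dotted sixteenth = 3; sixteenth = 2; quarter tied to half (quarter + half) = 24; dotted quarter note = 12; eighth tied to sixteenth (eighth + sixteenth) = 6; half = 16; eighth = 4; quarter = 8.
Adding: 1 + 12 + 4 + 32 + 3 + 3 + 2 + 24 + 12 + 6 + 16 + 4 + 8 = 127.
127 exceeds 96, so the answer is No.

No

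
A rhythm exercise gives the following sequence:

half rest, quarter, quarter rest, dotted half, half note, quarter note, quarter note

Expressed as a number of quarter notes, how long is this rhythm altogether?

11

Convert each value to quarter notes: half rest = 2; quarter = 1; quarter rest = 1; dotted half = 3; half note = 2; quarter note = 1; quarter note = 1.
Adding: 2 + 1 + 1 + 3 + 2 + 1 + 1 = 11 quarter notes.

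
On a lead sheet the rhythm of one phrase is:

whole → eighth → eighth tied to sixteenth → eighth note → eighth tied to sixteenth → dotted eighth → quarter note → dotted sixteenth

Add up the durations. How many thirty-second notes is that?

69

Working in thirty-second notes: whole = 32; eighth = 4; eighth tied to sixteenth (eighth + sixteenth) = 6; eighth note = 4; eighth tied to sixteenth (eighth + sixteenth) = 6; dotted eighth = 6; quarter note = 8; dotted sixteenth = 3.
Altogether 32 + 4 + 6 + 4 + 6 + 6 + 8 + 3 = 69 thirty-second notes.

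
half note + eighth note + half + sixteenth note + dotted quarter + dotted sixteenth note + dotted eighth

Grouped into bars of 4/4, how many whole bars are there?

1

One bar of 4/4 = 32 thirty-second notes.
In thirty-second notes: half note = 16; eighth note = 4; half = 16; sixteenth note = 2; dotted quarter = 12; dotted sixteenth note = 3; dotted eighth = 6.
Total: 16 + 4 + 16 + 2 + 12 + 3 + 6 = 59.
59 ÷ 32 = 1 complete bar with 27 left over.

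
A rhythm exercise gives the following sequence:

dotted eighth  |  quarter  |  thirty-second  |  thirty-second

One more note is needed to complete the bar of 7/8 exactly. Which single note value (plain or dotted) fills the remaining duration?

The bar of 7/8 = 28 thirty-second notes.
Each duration in thirty-second notes: dotted eighth = 6; quarter = 8; thirty-second = 1; thirty-second = 1.
Adding: 6 + 8 + 1 + 1 = 16.
Remaining: 28 − 16 = 12 thirty-second notes, which is a dotted quarter note.

dotted quarter note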